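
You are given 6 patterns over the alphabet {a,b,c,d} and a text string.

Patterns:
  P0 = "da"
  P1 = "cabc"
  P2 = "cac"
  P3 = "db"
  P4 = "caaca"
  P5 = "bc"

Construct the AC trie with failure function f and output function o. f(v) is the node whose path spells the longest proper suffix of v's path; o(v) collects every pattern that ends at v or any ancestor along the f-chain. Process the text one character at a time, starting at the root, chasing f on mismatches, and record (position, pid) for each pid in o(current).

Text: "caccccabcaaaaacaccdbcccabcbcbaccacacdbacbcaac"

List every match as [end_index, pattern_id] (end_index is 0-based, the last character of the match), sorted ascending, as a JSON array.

Build:
Trie (insert patterns):
  n0 'ε': b→12 c→3 d→1
  n1 'd': a→2 b→8
  n2 'da': ·  [P0 ends]
  n3 'c': a→4
  n4 'ca': a→9 b→5 c→7
  n5 'cab': c→6
  n6 'cabc': ·  [P1 ends]
  n7 'cac': ·  [P2 ends]
  n8 'db': ·  [P3 ends]
  n9 'caa': c→10
  n10 'caac': a→11
  n11 'caaca': ·  [P4 ends]
  n12 'b': c→13
  n13 'bc': ·  [P5 ends]

Failure links (BFS by depth):
  fail(1) 'd': from fail(0)=0 chase 'd': 0 ⇒ 0;  out=∅∪out(0)=∅
  fail(3) 'c': from fail(0)=0 chase 'c': 0 ⇒ 0;  out=∅∪out(0)=∅
  fail(12) 'b': from fail(0)=0 chase 'b': 0 ⇒ 0;  out=∅∪out(0)=∅
  fail(2) 'da': from fail(1)=0 chase 'a': 0 ⇒ 0;  out={0}∪out(0)={0}
  fail(4) 'ca': from fail(3)=0 chase 'a': 0 ⇒ 0;  out=∅∪out(0)=∅
  fail(8) 'db': from fail(1)=0 chase 'b': 0 ⇒ 12;  out={3}∪out(12)={3}
  fail(13) 'bc': from fail(12)=0 chase 'c': 0 ⇒ 3;  out={5}∪out(3)={5}
  fail(5) 'cab': from fail(4)=0 chase 'b': 0 ⇒ 12;  out=∅∪out(12)=∅
  fail(7) 'cac': from fail(4)=0 chase 'c': 0 ⇒ 3;  out={2}∪out(3)={2}
  fail(9) 'caa': from fail(4)=0 chase 'a': 0 ⇒ 0;  out=∅∪out(0)=∅
  fail(6) 'cabc': from fail(5)=12 chase 'c': 12 ⇒ 13;  out={1}∪out(13)={1,5}
  fail(10) 'caac': from fail(9)=0 chase 'c': 0 ⇒ 3;  out=∅∪out(3)=∅
  fail(11) 'caaca': from fail(10)=3 chase 'a': 3 ⇒ 4;  out={4}∪out(4)={4}

Run:
pos 0 'c': at 3
pos 1 'a': at 4
pos 2 'c': at 7  emit P2@[0:2]
pos 3 'c': at 3 ·f
pos 4 'c': at 3 ·f
pos 5 'c': at 3 ·f
pos 6 'a': at 4
pos 7 'b': at 5
pos 8 'c': at 6  emit P1@[5:8],P5@[7:8]
pos 9 'a': at 4 ·f
pos 10 'a': at 9
pos 11 'a': at 0 ·f
pos 12 'a': at 0
pos 13 'a': at 0
pos 14 'c': at 3
pos 15 'a': at 4
pos 16 'c': at 7  emit P2@[14:16]
pos 17 'c': at 3 ·f
pos 18 'd': at 1 ·f
pos 19 'b': at 8  emit P3@[18:19]
pos 20 'c': at 13 ·f  emit P5@[19:20]
pos 21 'c': at 3 ·f
pos 22 'c': at 3 ·f
pos 23 'a': at 4
pos 24 'b': at 5
pos 25 'c': at 6  emit P1@[22:25],P5@[24:25]
pos 26 'b': at 12 ·f
pos 27 'c': at 13  emit P5@[26:27]
pos 28 'b': at 12 ·f
pos 29 'a': at 0 ·f
pos 30 'c': at 3
pos 31 'c': at 3 ·f
pos 32 'a': at 4
pos 33 'c': at 7  emit P2@[31:33]
pos 34 'a': at 4 ·f
pos 35 'c': at 7  emit P2@[33:35]
pos 36 'd': at 1 ·f
pos 37 'b': at 8  emit P3@[36:37]
pos 38 'a': at 0 ·f
pos 39 'c': at 3
pos 40 'b': at 12 ·f
pos 41 'c': at 13  emit P5@[40:41]
pos 42 'a': at 4 ·f
pos 43 'a': at 9
pos 44 'c': at 10

Result: [[2,2],[8,1],[8,5],[16,2],[19,3],[20,5],[25,1],[25,5],[27,5],[33,2],[35,2],[37,3],[41,5]]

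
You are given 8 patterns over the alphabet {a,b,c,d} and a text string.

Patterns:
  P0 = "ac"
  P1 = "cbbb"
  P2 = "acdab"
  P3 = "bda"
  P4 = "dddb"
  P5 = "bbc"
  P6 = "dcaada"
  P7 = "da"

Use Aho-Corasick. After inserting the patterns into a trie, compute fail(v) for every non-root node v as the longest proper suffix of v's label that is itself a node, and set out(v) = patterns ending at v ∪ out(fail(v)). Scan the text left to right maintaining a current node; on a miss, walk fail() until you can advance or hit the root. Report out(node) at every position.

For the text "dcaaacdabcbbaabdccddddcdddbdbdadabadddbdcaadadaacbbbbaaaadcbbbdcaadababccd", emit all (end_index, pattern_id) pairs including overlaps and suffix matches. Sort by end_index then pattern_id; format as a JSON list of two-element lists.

Build automaton:
Trie nodes:
  0='ε' goto a→1 b→10 c→3 d→13
  1='a' goto c→2
  2='ac' goto d→7  ←P0
  3='c' goto b→4
  4='cb' goto b→5
  5='cbb' goto b→6
  6='cbbb' goto ·  ←P1
  7='acd' goto a→8
  8='acda' goto b→9
  9='acdab' goto ·  ←P2
  10='b' goto b→17 d→11
  11='bd' goto a→12
  12='bda' goto ·  ←P3
  13='d' goto a→24 c→19 d→14
  14='dd' goto d→15
  15='ddd' goto b→16
  16='dddb' goto ·  ←P4
  17='bb' goto c→18
  18='bbc' goto ·  ←P5
  19='dc' goto a→20
  20='dca' goto a→21
  21='dcaa' goto d→22
  22='dcaad' goto a→23
  23='dcaada' goto ·  ←P6
  24='da' goto ·  ←P7

BFS fail/out derivation:
  n1('a'): parent n0 fail=0; on 'a' 0 → fail=0;  out ∅∪∅=∅
  n3('c'): parent n0 fail=0; on 'c' 0 → fail=0;  out ∅∪∅=∅
  n10('b'): parent n0 fail=0; on 'b' 0 → fail=0;  out ∅∪∅=∅
  n13('d'): parent n0 fail=0; on 'd' 0 → fail=0;  out ∅∪∅=∅
  n2('ac'): parent n1 fail=0; on 'c' 0 → fail=3;  out {0}∪∅={0}
  n4('cb'): parent n3 fail=0; on 'b' 0 → fail=10;  out ∅∪∅=∅
  n11('bd'): parent n10 fail=0; on 'd' 0 → fail=13;  out ∅∪∅=∅
  n14('dd'): parent n13 fail=0; on 'd' 0 → fail=13;  out ∅∪∅=∅
  n17('bb'): parent n10 fail=0; on 'b' 0 → fail=10;  out ∅∪∅=∅
  n19('dc'): parent n13 fail=0; on 'c' 0 → fail=3;  out ∅∪∅=∅
  n24('da'): parent n13 fail=0; on 'a' 0 → fail=1;  out {7}∪∅={7}
  n5('cbb'): parent n4 fail=10; on 'b' 10 → fail=17;  out ∅∪∅=∅
  n7('acd'): parent n2 fail=3; on 'd' 3→0 → fail=13;  out ∅∪∅=∅
  n12('bda'): parent n11 fail=13; on 'a' 13 → fail=24;  out {3}∪{7}={3,7}
  n15('ddd'): parent n14 fail=13; on 'd' 13 → fail=14;  out ∅∪∅=∅
  n18('bbc'): parent n17 fail=10; on 'c' 10→0 → fail=3;  out {5}∪∅={5}
  n20('dca'): parent n19 fail=3; on 'a' 3→0 → fail=1;  out ∅∪∅=∅
  n6('cbbb'): parent n5 fail=17; on 'b' 17→10 → fail=17;  out {1}∪∅={1}
  n8('acda'): parent n7 fail=13; on 'a' 13 → fail=24;  out ∅∪{7}={7}
  n16('dddb'): parent n15 fail=14; on 'b' 14→13→0 → fail=10;  out {4}∪∅={4}
  n21('dcaa'): parent n20 fail=1; on 'a' 1→0 → fail=1;  out ∅∪∅=∅
  n9('acdab'): parent n8 fail=24; on 'b' 24→1→0 → fail=10;  out {2}∪∅={2}
  n22('dcaad'): parent n21 fail=1; on 'd' 1→0 → fail=13;  out ∅∪∅=∅
  n23('dcaada'): parent n22 fail=13; on 'a' 13 → fail=24;  out {6}∪{7}={6,7}

Run:
i=0 'd': node 0→13
i=1 'c': node 13→19
i=2 'a': node 19→20
i=3 'a': node 20→21
i=4 'a': node 21→1 (via fail)
i=5 'c': node 1→2  emit P0@[4:5]
i=6 'd': node 2→7
i=7 'a': node 7→8  emit P7@[6:7]
i=8 'b': node 8→9  emit P2@[4:8]
i=9 'c': node 9→3 (via fail)
i=10 'b': node 3→4
i=11 'b': node 4→5
i=12 'a': node 5→1 (via fail)
i=13 'a': node 1→1 (via fail)
i=14 'b': node 1→10 (via fail)
i=15 'd': node 10→11
i=16 'c': node 11→19 (via fail)
i=17 'c': node 19→3 (via fail)
i=18 'd': node 3→13 (via fail)
i=19 'd': node 13→14
i=20 'd': node 14→15
i=21 'd': node 15→15 (via fail)
i=22 'c': node 15→19 (via fail)
i=23 'd': node 19→13 (via fail)
i=24 'd': node 13→14
i=25 'd': node 14→15
i=26 'b': node 15→16  emit P4@[23:26]
i=27 'd': node 16→11 (via fail)
i=28 'b': node 11→10 (via fail)
i=29 'd': node 10→11
i=30 'a': node 11→12  emit P3@[28:30],P7@[29:30]
i=31 'd': node 12→13 (via fail)
i=32 'a': node 13→24  emit P7@[31:32]
i=33 'b': node 24→10 (via fail)
i=34 'a': node 10→1 (via fail)
i=35 'd': node 1→13 (via fail)
i=36 'd': node 13→14
i=37 'd': node 14→15
i=38 'b': node 15→16  emit P4@[35:38]
i=39 'd': node 16→11 (via fail)
i=40 'c': node 11→19 (via fail)
i=41 'a': node 19→20
i=42 'a': node 20→21
i=43 'd': node 21→22
i=44 'a': node 22→23  emit P6@[39:44],P7@[43:44]
i=45 'd': node 23→13 (via fail)
i=46 'a': node 13→24  emit P7@[45:46]
i=47 'a': node 24→1 (via fail)
i=48 'c': node 1→2  emit P0@[47:48]
i=49 'b': node 2→4 (via fail)
i=50 'b': node 4→5
i=51 'b': node 5→6  emit P1@[48:51]
i=52 'b': node 6→17 (via fail)
i=53 'a': node 17→1 (via fail)
i=54 'a': node 1→1 (via fail)
i=55 'a': node 1→1 (via fail)
i=56 'a': node 1→1 (via fail)
i=57 'd': node 1→13 (via fail)
i=58 'c': node 13→19
i=59 'b': node 19→4 (via fail)
i=60 'b': node 4→5
i=61 'b': node 5→6  emit P1@[58:61]
i=62 'd': node 6→11 (via fail)
i=63 'c': node 11→19 (via fail)
i=64 'a': node 19→20
i=65 'a': node 20→21
i=66 'd': node 21→22
i=67 'a': node 22→23  emit P6@[62:67],P7@[66:67]
i=68 'b': node 23→10 (via fail)
i=69 'a': node 10→1 (via fail)
i=70 'b': node 1→10 (via fail)
i=71 'c': node 10→3 (via fail)
i=72 'c': node 3→3 (via fail)
i=73 'd': node 3→13 (via fail)

All matches (sorted): [[5,0],[7,7],[8,2],[26,4],[30,3],[30,7],[32,7],[38,4],[44,6],[44,7],[46,7],[48,0],[51,1],[61,1],[67,6],[67,7]]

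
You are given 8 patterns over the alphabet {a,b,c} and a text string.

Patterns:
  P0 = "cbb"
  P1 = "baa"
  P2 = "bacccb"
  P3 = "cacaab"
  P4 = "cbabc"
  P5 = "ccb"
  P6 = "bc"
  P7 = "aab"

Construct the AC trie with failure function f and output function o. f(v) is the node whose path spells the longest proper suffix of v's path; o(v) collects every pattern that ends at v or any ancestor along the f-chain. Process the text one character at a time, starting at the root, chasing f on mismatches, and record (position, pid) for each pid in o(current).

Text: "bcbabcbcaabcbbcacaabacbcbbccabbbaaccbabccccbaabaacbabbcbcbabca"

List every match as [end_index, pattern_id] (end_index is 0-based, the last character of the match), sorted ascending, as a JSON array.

Build automaton:
Trie nodes:
  0='ε' goto a→22 b→4 c→1
  1='c' goto a→11 b→2 c→19
  2='cb' goto a→16 b→3
  3='cbb' goto ·  [P0 ends]
  4='b' goto a→5 c→21
  5='ba' goto a→6 c→7
  6='baa' goto ·  [P1 ends]
  7='bac' goto c→8
  8='bacc' goto c→9
  9='baccc' goto b→10
  10='bacccb' goto ·  [P2 ends]
  11='ca' goto c→12
  12='cac' goto a→13
  13='caca' goto a→14
  14='cacaa' goto b→15
  15='cacaab' goto ·  [P3 ends]
  16='cba' goto b→17
  17='cbab' goto c→18
  18='cbabc' goto ·  [P4 ends]
  19='cc' goto b→20
  20='ccb' goto ·  [P5 ends]
  21='bc' goto ·  [P6 ends]
  22='a' goto a→23
  23='aa' goto b→24
  24='aab' goto ·  [P7 ends]

Failure links (BFS by depth):
  fail(1) 'c': from fail(0)=0 chase 'c': 0 ⇒ 0;  out=∅∪out(0)=∅
  fail(4) 'b': from fail(0)=0 chase 'b': 0 ⇒ 0;  out=∅∪out(0)=∅
  fail(22) 'a': from fail(0)=0 chase 'a': 0 ⇒ 0;  out=∅∪out(0)=∅
  fail(2) 'cb': from fail(1)=0 chase 'b': 0 ⇒ 4;  out=∅∪out(4)=∅
  fail(5) 'ba': from fail(4)=0 chase 'a': 0 ⇒ 22;  out=∅∪out(22)=∅
  fail(11) 'ca': from fail(1)=0 chase 'a': 0 ⇒ 22;  out=∅∪out(22)=∅
  fail(19) 'cc': from fail(1)=0 chase 'c': 0 ⇒ 1;  out=∅∪out(1)=∅
  fail(21) 'bc': from fail(4)=0 chase 'c': 0 ⇒ 1;  out={6}∪out(1)={6}
  fail(23) 'aa': from fail(22)=0 chase 'a': 0 ⇒ 22;  out=∅∪out(22)=∅
  fail(3) 'cbb': from fail(2)=4 chase 'b': 4→0 ⇒ 4;  out={0}∪out(4)={0}
  fail(6) 'baa': from fail(5)=22 chase 'a': 22 ⇒ 23;  out={1}∪out(23)={1}
  fail(7) 'bac': from fail(5)=22 chase 'c': 22→0 ⇒ 1;  out=∅∪out(1)=∅
  fail(12) 'cac': from fail(11)=22 chase 'c': 22→0 ⇒ 1;  out=∅∪out(1)=∅
  fail(16) 'cba': from fail(2)=4 chase 'a': 4 ⇒ 5;  out=∅∪out(5)=∅
  fail(20) 'ccb': from fail(19)=1 chase 'b': 1 ⇒ 2;  out={5}∪out(2)={5}
  fail(24) 'aab': from fail(23)=22 chase 'b': 22→0 ⇒ 4;  out={7}∪out(4)={7}
  fail(8) 'bacc': from fail(7)=1 chase 'c': 1 ⇒ 19;  out=∅∪out(19)=∅
  fail(13) 'caca': from fail(12)=1 chase 'a': 1 ⇒ 11;  out=∅∪out(11)=∅
  fail(17) 'cbab': from fail(16)=5 chase 'b': 5→22→0 ⇒ 4;  out=∅∪out(4)=∅
  fail(9) 'baccc': from fail(8)=19 chase 'c': 19→1 ⇒ 19;  out=∅∪out(19)=∅
  fail(14) 'cacaa': from fail(13)=11 chase 'a': 11→22 ⇒ 23;  out=∅∪out(23)=∅
  fail(18) 'cbabc': from fail(17)=4 chase 'c': 4 ⇒ 21;  out={4}∪out(21)={4,6}
  fail(10) 'bacccb': from fail(9)=19 chase 'b': 19 ⇒ 20;  out={2}∪out(20)={2,5}
  fail(15) 'cacaab': from fail(14)=23 chase 'b': 23 ⇒ 24;  out={3}∪out(24)={3,7}

Text stream:
i=0 'b': node 0→4
i=1 'c': node 4→21  ** P6@[0:1]
i=2 'b': node 21→2 ·f
i=3 'a': node 2→16
i=4 'b': node 16→17
i=5 'c': node 17→18  ** P4@[1:5],P6@[4:5]
i=6 'b': node 18→2 ·f
i=7 'c': node 2→21 ·f  ** P6@[6:7]
i=8 'a': node 21→11 ·f
i=9 'a': node 11→23 ·f
i=10 'b': node 23→24  ** P7@[8:10]
i=11 'c': node 24→21 ·f  ** P6@[10:11]
i=12 'b': node 21→2 ·f
i=13 'b': node 2→3  ** P0@[11:13]
i=14 'c': node 3→21 ·f  ** P6@[13:14]
i=15 'a': node 21→11 ·f
i=16 'c': node 11→12
i=17 'a': node 12→13
i=18 'a': node 13→14
i=19 'b': node 14→15  ** P3@[14:19],P7@[17:19]
i=20 'a': node 15→5 ·f
i=21 'c': node 5→7
i=22 'b': node 7→2 ·f
i=23 'c': node 2→21 ·f  ** P6@[22:23]
i=24 'b': node 21→2 ·f
i=25 'b': node 2→3  ** P0@[23:25]
i=26 'c': node 3→21 ·f  ** P6@[25:26]
i=27 'c': node 21→19 ·f
i=28 'a': node 19→11 ·f
i=29 'b': node 11→4 ·f
i=30 'b': node 4→4 ·f
i=31 'b': node 4→4 ·f
i=32 'a': node 4→5
i=33 'a': node 5→6  ** P1@[31:33]
i=34 'c': node 6→1 ·f
i=35 'c': node 1→19
i=36 'b': node 19→20  ** P5@[34:36]
i=37 'a': node 20→16 ·f
i=38 'b': node 16→17
i=39 'c': node 17→18  ** P4@[35:39],P6@[38:39]
i=40 'c': node 18→19 ·f
i=41 'c': node 19→19 ·f
i=42 'c': node 19→19 ·f
i=43 'b': node 19→20  ** P5@[41:43]
i=44 'a': node 20→16 ·f
i=45 'a': node 16→6 ·f  ** P1@[43:45]
i=46 'b': node 6→24 ·f  ** P7@[44:46]
i=47 'a': node 24→5 ·f
i=48 'a': node 5→6  ** P1@[46:48]
i=49 'c': node 6→1 ·f
i=50 'b': node 1→2
i=51 'a': node 2→16
i=52 'b': node 16→17
i=53 'b': node 17→4 ·f
i=54 'c': node 4→21  ** P6@[53:54]
i=55 'b': node 21→2 ·f
i=56 'c': node 2→21 ·f  ** P6@[55:56]
i=57 'b': node 21→2 ·f
i=58 'a': node 2→16
i=59 'b': node 16→17
i=60 'c': node 17→18  ** P4@[56:60],P6@[59:60]
i=61 'a': node 18→11 ·f

Result: [[1,6],[5,4],[5,6],[7,6],[10,7],[11,6],[13,0],[14,6],[19,3],[19,7],[23,6],[25,0],[26,6],[33,1],[36,5],[39,4],[39,6],[43,5],[45,1],[46,7],[48,1],[54,6],[56,6],[60,4],[60,6]]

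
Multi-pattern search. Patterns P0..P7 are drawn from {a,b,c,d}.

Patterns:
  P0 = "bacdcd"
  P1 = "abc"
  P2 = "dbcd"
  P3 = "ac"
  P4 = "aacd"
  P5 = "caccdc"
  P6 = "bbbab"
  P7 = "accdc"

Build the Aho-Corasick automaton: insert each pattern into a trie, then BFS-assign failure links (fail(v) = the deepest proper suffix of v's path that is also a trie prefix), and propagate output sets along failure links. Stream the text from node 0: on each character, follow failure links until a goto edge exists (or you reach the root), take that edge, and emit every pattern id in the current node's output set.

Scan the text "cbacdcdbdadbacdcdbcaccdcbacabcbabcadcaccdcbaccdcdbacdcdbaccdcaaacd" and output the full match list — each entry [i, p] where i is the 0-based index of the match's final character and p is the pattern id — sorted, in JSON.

Build:
Trie (insert patterns):
  n0 'ε': a→7 b→1 c→18 d→10
  n1 'b': a→2 b→24
  n2 'ba': c→3
  n3 'bac': d→4
  n4 'bacd': c→5
  n5 'bacdc': d→6
  n6 'bacdcd': ·  [P0 ends]
  n7 'a': a→15 b→8 c→14
  n8 'ab': c→9
  n9 'abc': ·  [P1 ends]
  n10 'd': b→11
  n11 'db': c→12
  n12 'dbc': d→13
  n13 'dbcd': ·  [P2 ends]
  n14 'ac': c→28  [P3 ends]
  n15 'aa': c→16
  n16 'aac': d→17
  n17 'aacd': ·  [P4 ends]
  n18 'c': a→19
  n19 'ca': c→20
  n20 'cac': c→21
  n21 'cacc': d→22
  n22 'caccd': c→23
  n23 'caccdc': ·  [P5 ends]
  n24 'bb': b→25
  n25 'bbb': a→26
  n26 'bbba': b→27
  n27 'bbbab': ·  [P6 ends]
  n28 'acc': d→29
  n29 'accd': c→30
  n30 'accdc': ·  [P7 ends]

BFS fail/out derivation:
  fail(1) 'b': from fail(0)=0 chase 'b': 0 ⇒ 0;  out=∅∪out(0)=∅
  fail(7) 'a': from fail(0)=0 chase 'a': 0 ⇒ 0;  out=∅∪out(0)=∅
  fail(10) 'd': from fail(0)=0 chase 'd': 0 ⇒ 0;  out=∅∪out(0)=∅
  fail(18) 'c': from fail(0)=0 chase 'c': 0 ⇒ 0;  out=∅∪out(0)=∅
  fail(2) 'ba': from fail(1)=0 chase 'a': 0 ⇒ 7;  out=∅∪out(7)=∅
  fail(8) 'ab': from fail(7)=0 chase 'b': 0 ⇒ 1;  out=∅∪out(1)=∅
  fail(11) 'db': from fail(10)=0 chase 'b': 0 ⇒ 1;  out=∅∪out(1)=∅
  fail(14) 'ac': from fail(7)=0 chase 'c': 0 ⇒ 18;  out={3}∪out(18)={3}
  fail(15) 'aa': from fail(7)=0 chase 'a': 0 ⇒ 7;  out=∅∪out(7)=∅
  fail(19) 'ca': from fail(18)=0 chase 'a': 0 ⇒ 7;  out=∅∪out(7)=∅
  fail(24) 'bb': from fail(1)=0 chase 'b': 0 ⇒ 1;  out=∅∪out(1)=∅
  fail(3) 'bac': from fail(2)=7 chase 'c': 7 ⇒ 14;  out=∅∪out(14)={3}
  fail(9) 'abc': from fail(8)=1 chase 'c': 1→0 ⇒ 18;  out={1}∪out(18)={1}
  fail(12) 'dbc': from fail(11)=1 chase 'c': 1→0 ⇒ 18;  out=∅∪out(18)=∅
  fail(16) 'aac': from fail(15)=7 chase 'c': 7 ⇒ 14;  out=∅∪out(14)={3}
  fail(20) 'cac': from fail(19)=7 chase 'c': 7 ⇒ 14;  out=∅∪out(14)={3}
  fail(25) 'bbb': from fail(24)=1 chase 'b': 1 ⇒ 24;  out=∅∪out(24)=∅
  fail(28) 'acc': from fail(14)=18 chase 'c': 18→0 ⇒ 18;  out=∅∪out(18)=∅
  fail(4) 'bacd': from fail(3)=14 chase 'd': 14→18→0 ⇒ 10;  out=∅∪out(10)=∅
  fail(13) 'dbcd': from fail(12)=18 chase 'd': 18→0 ⇒ 10;  out={2}∪out(10)={2}
  fail(17) 'aacd': from fail(16)=14 chase 'd': 14→18→0 ⇒ 10;  out={4}∪out(10)={4}
  fail(21) 'cacc': from fail(20)=14 chase 'c': 14 ⇒ 28;  out=∅∪out(28)=∅
  fail(26) 'bbba': from fail(25)=24 chase 'a': 24→1 ⇒ 2;  out=∅∪out(2)=∅
  fail(29) 'accd': from fail(28)=18 chase 'd': 18→0 ⇒ 10;  out=∅∪out(10)=∅
  fail(5) 'bacdc': from fail(4)=10 chase 'c': 10→0 ⇒ 18;  out=∅∪out(18)=∅
  fail(22) 'caccd': from fail(21)=28 chase 'd': 28 ⇒ 29;  out=∅∪out(29)=∅
  fail(27) 'bbbab': from fail(26)=2 chase 'b': 2→7 ⇒ 8;  out={6}∪out(8)={6}
  fail(30) 'accdc': from fail(29)=10 chase 'c': 10→0 ⇒ 18;  out={7}∪out(18)={7}
  fail(6) 'bacdcd': from fail(5)=18 chase 'd': 18→0 ⇒ 10;  out={0}∪out(10)={0}
  fail(23) 'caccdc': from fail(22)=29 chase 'c': 29 ⇒ 30;  out={5}∪out(30)={5,7}

Text stream:
i=0 'c': node 0→18
i=1 'b': node 18→1 (via fail)
i=2 'a': node 1→2
i=3 'c': node 2→3  emit P3@[2:3]
i=4 'd': node 3→4
i=5 'c': node 4→5
i=6 'd': node 5→6  emit P0@[1:6]
i=7 'b': node 6→11 (via fail)
i=8 'd': node 11→10 (via fail)
i=9 'a': node 10→7 (via fail)
i=10 'd': node 7→10 (via fail)
i=11 'b': node 10→11
i=12 'a': node 11→2 (via fail)
i=13 'c': node 2→3  emit P3@[12:13]
i=14 'd': node 3→4
i=15 'c': node 4→5
i=16 'd': node 5→6  emit P0@[11:16]
i=17 'b': node 6→11 (via fail)
i=18 'c': node 11→12
i=19 'a': node 12→19 (via fail)
i=20 'c': node 19→20  emit P3@[19:20]
i=21 'c': node 20→21
i=22 'd': node 21→22
i=23 'c': node 22→23  emit P5@[18:23],P7@[19:23]
i=24 'b': node 23→1 (via fail)
i=25 'a': node 1→2
i=26 'c': node 2→3  emit P3@[25:26]
i=27 'a': node 3→19 (via fail)
i=28 'b': node 19→8 (via fail)
i=29 'c': node 8→9  emit P1@[27:29]
i=30 'b': node 9→1 (via fail)
i=31 'a': node 1→2
i=32 'b': node 2→8 (via fail)
i=33 'c': node 8→9  emit P1@[31:33]
i=34 'a': node 9→19 (via fail)
i=35 'd': node 19→10 (via fail)
i=36 'c': node 10→18 (via fail)
i=37 'a': node 18→19
i=38 'c': node 19→20  emit P3@[37:38]
i=39 'c': node 20→21
i=40 'd': node 21→22
i=41 'c': node 22→23  emit P5@[36:41],P7@[37:41]
i=42 'b': node 23→1 (via fail)
i=43 'a': node 1→2
i=44 'c': node 2→3  emit P3@[43:44]
i=45 'c': node 3→28 (via fail)
i=46 'd': node 28→29
i=47 'c': node 29→30  emit P7@[43:47]
i=48 'd': node 30→10 (via fail)
i=49 'b': node 10→11
i=50 'a': node 11→2 (via fail)
i=51 'c': node 2→3  emit P3@[50:51]
i=52 'd': node 3→4
i=53 'c': node 4→5
i=54 'd': node 5→6  emit P0@[49:54]
i=55 'b': node 6→11 (via fail)
i=56 'a': node 11→2 (via fail)
i=57 'c': node 2→3  emit P3@[56:57]
i=58 'c': node 3→28 (via fail)
i=59 'd': node 28→29
i=60 'c': node 29→30  emit P7@[56:60]
i=61 'a': node 30→19 (via fail)
i=62 'a': node 19→15 (via fail)
i=63 'a': node 15→15 (via fail)
i=64 'c': node 15→16  emit P3@[63:64]
i=65 'd': node 16→17  emit P4@[62:65]

All matches (sorted): [[3,3],[6,0],[13,3],[16,0],[20,3],[23,5],[23,7],[26,3],[29,1],[33,1],[38,3],[41,5],[41,7],[44,3],[47,7],[51,3],[54,0],[57,3],[60,7],[64,3],[65,4]]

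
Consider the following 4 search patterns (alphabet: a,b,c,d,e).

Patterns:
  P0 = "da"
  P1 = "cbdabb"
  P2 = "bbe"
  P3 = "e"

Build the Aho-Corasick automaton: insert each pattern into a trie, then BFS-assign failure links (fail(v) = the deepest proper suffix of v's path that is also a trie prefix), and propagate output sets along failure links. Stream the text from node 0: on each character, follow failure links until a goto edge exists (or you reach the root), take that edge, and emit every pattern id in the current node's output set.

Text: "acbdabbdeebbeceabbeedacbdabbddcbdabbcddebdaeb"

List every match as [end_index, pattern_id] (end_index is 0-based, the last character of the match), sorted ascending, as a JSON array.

Build:
Trie (insert patterns):
  0='ε' goto b→9 c→3 d→1 e→12
  1='d' goto a→2
  2='da' goto ·  [P0 ends]
  3='c' goto b→4
  4='cb' goto d→5
  5='cbd' goto a→6
  6='cbda' goto b→7
  7='cbdab' goto b→8
  8='cbdabb' goto ·  [P1 ends]
  9='b' goto b→10
  10='bb' goto e→11
  11='bbe' goto ·  [P2 ends]
  12='e' goto ·  [P3 ends]

BFS fail/out derivation:
  fail(1) 'd': from fail(0)=0 chase 'd': 0 ⇒ 0;  out=∅∪out(0)=∅
  fail(3) 'c': from fail(0)=0 chase 'c': 0 ⇒ 0;  out=∅∪out(0)=∅
  fail(9) 'b': from fail(0)=0 chase 'b': 0 ⇒ 0;  out=∅∪out(0)=∅
  fail(12) 'e': from fail(0)=0 chase 'e': 0 ⇒ 0;  out={3}∪out(0)={3}
  fail(2) 'da': from fail(1)=0 chase 'a': 0 ⇒ 0;  out={0}∪out(0)={0}
  fail(4) 'cb': from fail(3)=0 chase 'b': 0 ⇒ 9;  out=∅∪out(9)=∅
  fail(10) 'bb': from fail(9)=0 chase 'b': 0 ⇒ 9;  out=∅∪out(9)=∅
  fail(5) 'cbd': from fail(4)=9 chase 'd': 9→0 ⇒ 1;  out=∅∪out(1)=∅
  fail(11) 'bbe': from fail(10)=9 chase 'e': 9→0 ⇒ 12;  out={2}∪out(12)={2,3}
  fail(6) 'cbda': from fail(5)=1 chase 'a': 1 ⇒ 2;  out=∅∪out(2)={0}
  fail(7) 'cbdab': from fail(6)=2 chase 'b': 2→0 ⇒ 9;  out=∅∪out(9)=∅
  fail(8) 'cbdabb': from fail(7)=9 chase 'b': 9 ⇒ 10;  out={1}∪out(10)={1}

Text stream:
pos 0 'a': at 0
pos 1 'c': at 3
pos 2 'b': at 4
pos 3 'd': at 5
pos 4 'a': at 6  → match P0@[3:4]
pos 5 'b': at 7
pos 6 'b': at 8  → match P1@[1:6]
pos 7 'd': at 1 (fail-walked)
pos 8 'e': at 12 (fail-walked)  → match P3@[8:8]
pos 9 'e': at 12 (fail-walked)  → match P3@[9:9]
pos 10 'b': at 9 (fail-walked)
pos 11 'b': at 10
pos 12 'e': at 11  → match P2@[10:12],P3@[12:12]
pos 13 'c': at 3 (fail-walked)
pos 14 'e': at 12 (fail-walked)  → match P3@[14:14]
pos 15 'a': at 0 (fail-walked)
pos 16 'b': at 9
pos 17 'b': at 10
pos 18 'e': at 11  → match P2@[16:18],P3@[18:18]
pos 19 'e': at 12 (fail-walked)  → match P3@[19:19]
pos 20 'd': at 1 (fail-walked)
pos 21 'a': at 2  → match P0@[20:21]
pos 22 'c': at 3 (fail-walked)
pos 23 'b': at 4
pos 24 'd': at 5
pos 25 'a': at 6  → match P0@[24:25]
pos 26 'b': at 7
pos 27 'b': at 8  → match P1@[22:27]
pos 28 'd': at 1 (fail-walked)
pos 29 'd': at 1 (fail-walked)
pos 30 'c': at 3 (fail-walked)
pos 31 'b': at 4
pos 32 'd': at 5
pos 33 'a': at 6  → match P0@[32:33]
pos 34 'b': at 7
pos 35 'b': at 8  → match P1@[30:35]
pos 36 'c': at 3 (fail-walked)
pos 37 'd': at 1 (fail-walked)
pos 38 'd': at 1 (fail-walked)
pos 39 'e': at 12 (fail-walked)  → match P3@[39:39]
pos 40 'b': at 9 (fail-walked)
pos 41 'd': at 1 (fail-walked)
pos 42 'a': at 2  → match P0@[41:42]
pos 43 'e': at 12 (fail-walked)  → match P3@[43:43]
pos 44 'b': at 9 (fail-walked)

Matches: [[4,0],[6,1],[8,3],[9,3],[12,2],[12,3],[14,3],[18,2],[18,3],[19,3],[21,0],[25,0],[27,1],[33,0],[35,1],[39,3],[42,0],[43,3]]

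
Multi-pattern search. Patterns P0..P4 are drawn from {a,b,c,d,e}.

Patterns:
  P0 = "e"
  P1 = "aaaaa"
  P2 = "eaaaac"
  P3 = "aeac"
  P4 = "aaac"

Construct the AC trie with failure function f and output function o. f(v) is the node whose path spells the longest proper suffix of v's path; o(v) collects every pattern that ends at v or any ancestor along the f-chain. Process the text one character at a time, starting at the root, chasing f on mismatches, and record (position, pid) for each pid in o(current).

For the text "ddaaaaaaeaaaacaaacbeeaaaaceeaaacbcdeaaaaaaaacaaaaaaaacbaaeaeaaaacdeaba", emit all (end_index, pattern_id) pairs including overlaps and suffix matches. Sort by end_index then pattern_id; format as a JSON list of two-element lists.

Build automaton:
Trie (insert patterns):
  0='ε' goto a→2 e→1
  1='e' goto a→7  [P0 ends]
  2='a' goto a→3 e→12
  3='aa' goto a→4
  4='aaa' goto a→5 c→15
  5='aaaa' goto a→6
  6='aaaaa' goto ·  [P1 ends]
  7='ea' goto a→8
  8='eaa' goto a→9
  9='eaaa' goto a→10
  10='eaaaa' goto c→11
  11='eaaaac' goto ·  [P2 ends]
  12='ae' goto a→13
  13='aea' goto c→14
  14='aeac' goto ·  [P3 ends]
  15='aaac' goto ·  [P4 ends]

BFS fail/out derivation:
  fail(1) 'e': from fail(0)=0 chase 'e': 0 ⇒ 0;  out={0}∪out(0)={0}
  fail(2) 'a': from fail(0)=0 chase 'a': 0 ⇒ 0;  out=∅∪out(0)=∅
  fail(3) 'aa': from fail(2)=0 chase 'a': 0 ⇒ 2;  out=∅∪out(2)=∅
  fail(7) 'ea': from fail(1)=0 chase 'a': 0 ⇒ 2;  out=∅∪out(2)=∅
  fail(12) 'ae': from fail(2)=0 chase 'e': 0 ⇒ 1;  out=∅∪out(1)={0}
  fail(4) 'aaa': from fail(3)=2 chase 'a': 2 ⇒ 3;  out=∅∪out(3)=∅
  fail(8) 'eaa': from fail(7)=2 chase 'a': 2 ⇒ 3;  out=∅∪out(3)=∅
  fail(13) 'aea': from fail(12)=1 chase 'a': 1 ⇒ 7;  out=∅∪out(7)=∅
  fail(5) 'aaaa': from fail(4)=3 chase 'a': 3 ⇒ 4;  out=∅∪out(4)=∅
  fail(9) 'eaaa': from fail(8)=3 chase 'a': 3 ⇒ 4;  out=∅∪out(4)=∅
  fail(14) 'aeac': from fail(13)=7 chase 'c': 7→2→0 ⇒ 0;  out={3}∪out(0)={3}
  fail(15) 'aaac': from fail(4)=3 chase 'c': 3→2→0 ⇒ 0;  out={4}∪out(0)={4}
  fail(6) 'aaaaa': from fail(5)=4 chase 'a': 4 ⇒ 5;  out={1}∪out(5)={1}
  fail(10) 'eaaaa': from fail(9)=4 chase 'a': 4 ⇒ 5;  out=∅∪out(5)=∅
  fail(11) 'eaaaac': from fail(10)=5 chase 'c': 5→4 ⇒ 15;  out={2}∪out(15)={2,4}

Scan:
i=0 'd': node 0→0
i=1 'd': node 0→0
i=2 'a': node 0→2
i=3 'a': node 2→3
i=4 'a': node 3→4
i=5 'a': node 4→5
i=6 'a': node 5→6  → match P1@[2:6]
i=7 'a': node 6→6 (fail-walked)  → match P1@[3:7]
i=8 'e': node 6→12 (fail-walked)  → match P0@[8:8]
i=9 'a': node 12→13
i=10 'a': node 13→8 (fail-walked)
i=11 'a': node 8→9
i=12 'a': node 9→10
i=13 'c': node 10→11  → match P2@[8:13],P4@[10:13]
i=14 'a': node 11→2 (fail-walked)
i=15 'a': node 2→3
i=16 'a': node 3→4
i=17 'c': node 4→15  → match P4@[14:17]
i=18 'b': node 15→0 (fail-walked)
i=19 'e': node 0→1  → match P0@[19:19]
i=20 'e': node 1→1 (fail-walked)  → match P0@[20:20]
i=21 'a': node 1→7
i=22 'a': node 7→8
i=23 'a': node 8→9
i=24 'a': node 9→10
i=25 'c': node 10→11  → match P2@[20:25],P4@[22:25]
i=26 'e': node 11→1 (fail-walked)  → match P0@[26:26]
i=27 'e': node 1→1 (fail-walked)  → match P0@[27:27]
i=28 'a': node 1→7
i=29 'a': node 7→8
i=30 'a': node 8→9
i=31 'c': node 9→15 (fail-walked)  → match P4@[28:31]
i=32 'b': node 15→0 (fail-walked)
i=33 'c': node 0→0
i=34 'd': node 0→0
i=35 'e': node 0→1  → match P0@[35:35]
i=36 'a': node 1→7
i=37 'a': node 7→8
i=38 'a': node 8→9
i=39 'a': node 9→10
i=40 'a': node 10→6 (fail-walked)  → match P1@[36:40]
i=41 'a': node 6→6 (fail-walked)  → match P1@[37:41]
i=42 'a': node 6→6 (fail-walked)  → match P1@[38:42]
i=43 'a': node 6→6 (fail-walked)  → match P1@[39:43]
i=44 'c': node 6→15 (fail-walked)  → match P4@[41:44]
i=45 'a': node 15→2 (fail-walked)
i=46 'a': node 2→3
i=47 'a': node 3→4
i=48 'a': node 4→5
i=49 'a': node 5→6  → match P1@[45:49]
i=50 'a': node 6→6 (fail-walked)  → match P1@[46:50]
i=51 'a': node 6→6 (fail-walked)  → match P1@[47:51]
i=52 'a': node 6→6 (fail-walked)  → match P1@[48:52]
i=53 'c': node 6→15 (fail-walked)  → match P4@[50:53]
i=54 'b': node 15→0 (fail-walked)
i=55 'a': node 0→2
i=56 'a': node 2→3
i=57 'e': node 3→12 (fail-walked)  → match P0@[57:57]
i=58 'a': node 12→13
i=59 'e': node 13→12 (fail-walked)  → match P0@[59:59]
i=60 'a': node 12→13
i=61 'a': node 13→8 (fail-walked)
i=62 'a': node 8→9
i=63 'a': node 9→10
i=64 'c': node 10→11  → match P2@[59:64],P4@[61:64]
i=65 'd': node 11→0 (fail-walked)
i=66 'e': node 0→1  → match P0@[66:66]
i=67 'a': node 1→7
i=68 'b': node 7→0 (fail-walked)
i=69 'a': node 0→2

Matches: [[6,1],[7,1],[8,0],[13,2],[13,4],[17,4],[19,0],[20,0],[25,2],[25,4],[26,0],[27,0],[31,4],[35,0],[40,1],[41,1],[42,1],[43,1],[44,4],[49,1],[50,1],[51,1],[52,1],[53,4],[57,0],[59,0],[64,2],[64,4],[66,0]]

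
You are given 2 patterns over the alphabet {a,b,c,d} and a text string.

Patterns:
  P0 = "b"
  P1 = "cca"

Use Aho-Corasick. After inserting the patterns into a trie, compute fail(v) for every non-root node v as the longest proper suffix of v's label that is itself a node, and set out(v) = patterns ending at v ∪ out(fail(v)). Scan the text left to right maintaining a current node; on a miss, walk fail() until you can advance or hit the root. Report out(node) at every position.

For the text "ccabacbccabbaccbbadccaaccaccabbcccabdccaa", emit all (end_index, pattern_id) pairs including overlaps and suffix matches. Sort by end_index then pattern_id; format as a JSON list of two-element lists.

Build automaton:
Trie nodes:
  n0 'ε': b→1 c→2
  n1 'b': ·  ←P0
  n2 'c': c→3
  n3 'cc': a→4
  n4 'cca': ·  ←P1

BFS fail/out derivation:
  n1('b'): parent n0 fail=0; on 'b' 0 → fail=0;  out {0}∪∅={0}
  n2('c'): parent n0 fail=0; on 'c' 0 → fail=0;  out ∅∪∅=∅
  n3('cc'): parent n2 fail=0; on 'c' 0 → fail=2;  out ∅∪∅=∅
  n4('cca'): parent n3 fail=2; on 'a' 2→0 → fail=0;  out {1}∪∅={1}

Scan:
pos 0 'c': at 2
pos 1 'c': at 3
pos 2 'a': at 4  ** P1@[0:2]
pos 3 'b': at 1 (via fail)  ** P0@[3:3]
pos 4 'a': at 0 (via fail)
pos 5 'c': at 2
pos 6 'b': at 1 (via fail)  ** P0@[6:6]
pos 7 'c': at 2 (via fail)
pos 8 'c': at 3
pos 9 'a': at 4  ** P1@[7:9]
pos 10 'b': at 1 (via fail)  ** P0@[10:10]
pos 11 'b': at 1 (via fail)  ** P0@[11:11]
pos 12 'a': at 0 (via fail)
pos 13 'c': at 2
pos 14 'c': at 3
pos 15 'b': at 1 (via fail)  ** P0@[15:15]
pos 16 'b': at 1 (via fail)  ** P0@[16:16]
pos 17 'a': at 0 (via fail)
pos 18 'd': at 0
pos 19 'c': at 2
pos 20 'c': at 3
pos 21 'a': at 4  ** P1@[19:21]
pos 22 'a': at 0 (via fail)
pos 23 'c': at 2
pos 24 'c': at 3
pos 25 'a': at 4  ** P1@[23:25]
pos 26 'c': at 2 (via fail)
pos 27 'c': at 3
pos 28 'a': at 4  ** P1@[26:28]
pos 29 'b': at 1 (via fail)  ** P0@[29:29]
pos 30 'b': at 1 (via fail)  ** P0@[30:30]
pos 31 'c': at 2 (via fail)
pos 32 'c': at 3
pos 33 'c': at 3 (via fail)
pos 34 'a': at 4  ** P1@[32:34]
pos 35 'b': at 1 (via fail)  ** P0@[35:35]
pos 36 'd': at 0 (via fail)
pos 37 'c': at 2
pos 38 'c': at 3
pos 39 'a': at 4  ** P1@[37:39]
pos 40 'a': at 0 (via fail)

Result: [[2,1],[3,0],[6,0],[9,1],[10,0],[11,0],[15,0],[16,0],[21,1],[25,1],[28,1],[29,0],[30,0],[34,1],[35,0],[39,1]]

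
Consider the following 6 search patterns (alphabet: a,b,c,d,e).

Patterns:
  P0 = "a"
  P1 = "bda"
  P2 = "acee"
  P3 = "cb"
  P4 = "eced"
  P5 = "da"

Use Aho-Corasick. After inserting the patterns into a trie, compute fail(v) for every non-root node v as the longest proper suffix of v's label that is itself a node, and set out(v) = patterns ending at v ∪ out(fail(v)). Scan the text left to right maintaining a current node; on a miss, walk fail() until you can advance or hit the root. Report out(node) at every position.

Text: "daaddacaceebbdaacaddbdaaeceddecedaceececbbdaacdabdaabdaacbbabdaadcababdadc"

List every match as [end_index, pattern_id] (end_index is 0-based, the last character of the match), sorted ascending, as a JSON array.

Build automaton:
Trie nodes:
  n0 'ε': a→1 b→2 c→8 d→14 e→10
  n1 'a': c→5  ←P0
  n2 'b': d→3
  n3 'bd': a→4
  n4 'bda': ·  ←P1
  n5 'ac': e→6
  n6 'ace': e→7
  n7 'acee': ·  ←P2
  n8 'c': b→9
  n9 'cb': ·  ←P3
  n10 'e': c→11
  n11 'ec': e→12
  n12 'ece': d→13
  n13 'eced': ·  ←P4
  n14 'd': a→15
  n15 'da': ·  ←P5

BFS fail/out derivation:
  n1('a'): parent n0 fail=0; on 'a' 0 → fail=0;  out {0}∪∅={0}
  n2('b'): parent n0 fail=0; on 'b' 0 → fail=0;  out ∅∪∅=∅
  n8('c'): parent n0 fail=0; on 'c' 0 → fail=0;  out ∅∪∅=∅
  n10('e'): parent n0 fail=0; on 'e' 0 → fail=0;  out ∅∪∅=∅
  n14('d'): parent n0 fail=0; on 'd' 0 → fail=0;  out ∅∪∅=∅
  n3('bd'): parent n2 fail=0; on 'd' 0 → fail=14;  out ∅∪∅=∅
  n5('ac'): parent n1 fail=0; on 'c' 0 → fail=8;  out ∅∪∅=∅
  n9('cb'): parent n8 fail=0; on 'b' 0 → fail=2;  out {3}∪∅={3}
  n11('ec'): parent n10 fail=0; on 'c' 0 → fail=8;  out ∅∪∅=∅
  n15('da'): parent n14 fail=0; on 'a' 0 → fail=1;  out {5}∪{0}={0,5}
  n4('bda'): parent n3 fail=14; on 'a' 14 → fail=15;  out {1}∪{0,5}={0,1,5}
  n6('ace'): parent n5 fail=8; on 'e' 8→0 → fail=10;  out ∅∪∅=∅
  n12('ece'): parent n11 fail=8; on 'e' 8→0 → fail=10;  out ∅∪∅=∅
  n7('acee'): parent n6 fail=10; on 'e' 10→0 → fail=10;  out {2}∪∅={2}
  n13('eced'): parent n12 fail=10; on 'd' 10→0 → fail=14;  out {4}∪∅={4}

Text stream:
i=0 'd': node 0→14
i=1 'a': node 14→15  → match P0@[1:1],P5@[0:1]
i=2 'a': node 15→1 (via fail)  → match P0@[2:2]
i=3 'd': node 1→14 (via fail)
i=4 'd': node 14→14 (via fail)
i=5 'a': node 14→15  → match P0@[5:5],P5@[4:5]
i=6 'c': node 15→5 (via fail)
i=7 'a': node 5→1 (via fail)  → match P0@[7:7]
i=8 'c': node 1→5
i=9 'e': node 5→6
i=10 'e': node 6→7  → match P2@[7:10]
i=11 'b': node 7→2 (via fail)
i=12 'b': node 2→2 (via fail)
i=13 'd': node 2→3
i=14 'a': node 3→4  → match P0@[14:14],P1@[12:14],P5@[13:14]
i=15 'a': node 4→1 (via fail)  → match P0@[15:15]
i=16 'c': node 1→5
i=17 'a': node 5→1 (via fail)  → match P0@[17:17]
i=18 'd': node 1→14 (via fail)
i=19 'd': node 14→14 (via fail)
i=20 'b': node 14→2 (via fail)
i=21 'd': node 2→3
i=22 'a': node 3→4  → match P0@[22:22],P1@[20:22],P5@[21:22]
i=23 'a': node 4→1 (via fail)  → match P0@[23:23]
i=24 'e': node 1→10 (via fail)
i=25 'c': node 10→11
i=26 'e': node 11→12
i=27 'd': node 12→13  → match P4@[24:27]
i=28 'd': node 13→14 (via fail)
i=29 'e': node 14→10 (via fail)
i=30 'c': node 10→11
i=31 'e': node 11→12
i=32 'd': node 12→13  → match P4@[29:32]
i=33 'a': node 13→15 (via fail)  → match P0@[33:33],P5@[32:33]
i=34 'c': node 15→5 (via fail)
i=35 'e': node 5→6
i=36 'e': node 6→7  → match P2@[33:36]
i=37 'c': node 7→11 (via fail)
i=38 'e': node 11→12
i=39 'c': node 12→11 (via fail)
i=40 'b': node 11→9 (via fail)  → match P3@[39:40]
i=41 'b': node 9→2 (via fail)
i=42 'd': node 2→3
i=43 'a': node 3→4  → match P0@[43:43],P1@[41:43],P5@[42:43]
i=44 'a': node 4→1 (via fail)  → match P0@[44:44]
i=45 'c': node 1→5
i=46 'd': node 5→14 (via fail)
i=47 'a': node 14→15  → match P0@[47:47],P5@[46:47]
i=48 'b': node 15→2 (via fail)
i=49 'd': node 2→3
i=50 'a': node 3→4  → match P0@[50:50],P1@[48:50],P5@[49:50]
i=51 'a': node 4→1 (via fail)  → match P0@[51:51]
i=52 'b': node 1→2 (via fail)
i=53 'd': node 2→3
i=54 'a': node 3→4  → match P0@[54:54],P1@[52:54],P5@[53:54]
i=55 'a': node 4→1 (via fail)  → match P0@[55:55]
i=56 'c': node 1→5
i=57 'b': node 5→9 (via fail)  → match P3@[56:57]
i=58 'b': node 9→2 (via fail)
i=59 'a': node 2→1 (via fail)  → match P0@[59:59]
i=60 'b': node 1→2 (via fail)
i=61 'd': node 2→3
i=62 'a': node 3→4  → match P0@[62:62],P1@[60:62],P5@[61:62]
i=63 'a': node 4→1 (via fail)  → match P0@[63:63]
i=64 'd': node 1→14 (via fail)
i=65 'c': node 14→8 (via fail)
i=66 'a': node 8→1 (via fail)  → match P0@[66:66]
i=67 'b': node 1→2 (via fail)
i=68 'a': node 2→1 (via fail)  → match P0@[68:68]
i=69 'b': node 1→2 (via fail)
i=70 'd': node 2→3
i=71 'a': node 3→4  → match P0@[71:71],P1@[69:71],P5@[70:71]
i=72 'd': node 4→14 (via fail)
i=73 'c': node 14→8 (via fail)

All matches (sorted): [[1,0],[1,5],[2,0],[5,0],[5,5],[7,0],[10,2],[14,0],[14,1],[14,5],[15,0],[17,0],[22,0],[22,1],[22,5],[23,0],[27,4],[32,4],[33,0],[33,5],[36,2],[40,3],[43,0],[43,1],[43,5],[44,0],[47,0],[47,5],[50,0],[50,1],[50,5],[51,0],[54,0],[54,1],[54,5],[55,0],[57,3],[59,0],[62,0],[62,1],[62,5],[63,0],[66,0],[68,0],[71,0],[71,1],[71,5]]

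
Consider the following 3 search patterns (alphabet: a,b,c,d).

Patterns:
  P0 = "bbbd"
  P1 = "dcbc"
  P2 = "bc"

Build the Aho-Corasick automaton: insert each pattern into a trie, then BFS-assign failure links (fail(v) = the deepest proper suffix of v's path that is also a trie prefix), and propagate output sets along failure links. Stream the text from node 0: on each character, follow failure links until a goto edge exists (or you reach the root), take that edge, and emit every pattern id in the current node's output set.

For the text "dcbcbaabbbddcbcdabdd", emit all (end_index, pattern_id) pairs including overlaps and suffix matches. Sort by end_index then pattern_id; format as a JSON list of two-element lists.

Build automaton:
Trie nodes:
  0='ε' goto b→1 d→5
  1='b' goto b→2 c→9
  2='bb' goto b→3
  3='bbb' goto d→4
  4='bbbd' goto ·  [P0 ends]
  5='d' goto c→6
  6='dc' goto b→7
  7='dcb' goto c→8
  8='dcbc' goto ·  [P1 ends]
  9='bc' goto ·  [P2 ends]

BFS fail/out derivation:
  n1('b'): parent n0 fail=0; on 'b' 0 → fail=0;  out ∅∪∅=∅
  n5('d'): parent n0 fail=0; on 'd' 0 → fail=0;  out ∅∪∅=∅
  n2('bb'): parent n1 fail=0; on 'b' 0 → fail=1;  out ∅∪∅=∅
  n6('dc'): parent n5 fail=0; on 'c' 0 → fail=0;  out ∅∪∅=∅
  n9('bc'): parent n1 fail=0; on 'c' 0 → fail=0;  out {2}∪∅={2}
  n3('bbb'): parent n2 fail=1; on 'b' 1 → fail=2;  out ∅∪∅=∅
  n7('dcb'): parent n6 fail=0; on 'b' 0 → fail=1;  out ∅∪∅=∅
  n4('bbbd'): parent n3 fail=2; on 'd' 2→1→0 → fail=5;  out {0}∪∅={0}
  n8('dcbc'): parent n7 fail=1; on 'c' 1 → fail=9;  out {1}∪{2}={1,2}

Scan:
i=0 'd': node 0→5
i=1 'c': node 5→6
i=2 'b': node 6→7
i=3 'c': node 7→8  emit P1@[0:3],P2@[2:3]
i=4 'b': node 8→1 ·f
i=5 'a': node 1→0 ·f
i=6 'a': node 0→0
i=7 'b': node 0→1
i=8 'b': node 1→2
i=9 'b': node 2→3
i=10 'd': node 3→4  emit P0@[7:10]
i=11 'd': node 4→5 ·f
i=12 'c': node 5→6
i=13 'b': node 6→7
i=14 'c': node 7→8  emit P1@[11:14],P2@[13:14]
i=15 'd': node 8→5 ·f
i=16 'a': node 5→0 ·f
i=17 'b': node 0→1
i=18 'd': node 1→5 ·f
i=19 'd': node 5→5 ·f

Result: [[3,1],[3,2],[10,0],[14,1],[14,2]]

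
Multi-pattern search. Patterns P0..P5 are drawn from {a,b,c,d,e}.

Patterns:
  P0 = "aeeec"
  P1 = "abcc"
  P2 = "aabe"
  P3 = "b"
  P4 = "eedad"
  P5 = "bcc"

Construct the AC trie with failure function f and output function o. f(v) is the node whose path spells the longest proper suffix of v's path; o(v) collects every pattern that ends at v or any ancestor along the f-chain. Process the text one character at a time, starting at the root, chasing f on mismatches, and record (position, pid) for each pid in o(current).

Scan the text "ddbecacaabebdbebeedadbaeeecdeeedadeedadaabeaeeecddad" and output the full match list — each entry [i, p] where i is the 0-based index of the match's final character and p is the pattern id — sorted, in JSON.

Build:
Trie nodes:
  0='ε' goto a→1 b→12 e→13
  1='a' goto a→9 b→6 e→2
  2='ae' goto e→3
  3='aee' goto e→4
  4='aeee' goto c→5
  5='aeeec' goto ·  [P0 ends]
  6='ab' goto c→7
  7='abc' goto c→8
  8='abcc' goto ·  [P1 ends]
  9='aa' goto b→10
  10='aab' goto e→11
  11='aabe' goto ·  [P2 ends]
  12='b' goto c→18  [P3 ends]
  13='e' goto e→14
  14='ee' goto d→15
  15='eed' goto a→16
  16='eeda' goto d→17
  17='eedad' goto ·  [P4 ends]
  18='bc' goto c→19
  19='bcc' goto ·  [P5 ends]

Failure links (BFS by depth):
  n1('a'): parent n0 fail=0; on 'a' 0 → fail=0;  out ∅∪∅=∅
  n12('b'): parent n0 fail=0; on 'b' 0 → fail=0;  out {3}∪∅={3}
  n13('e'): parent n0 fail=0; on 'e' 0 → fail=0;  out ∅∪∅=∅
  n2('ae'): parent n1 fail=0; on 'e' 0 → fail=13;  out ∅∪∅=∅
  n6('ab'): parent n1 fail=0; on 'b' 0 → fail=12;  out ∅∪{3}={3}
  n9('aa'): parent n1 fail=0; on 'a' 0 → fail=1;  out ∅∪∅=∅
  n14('ee'): parent n13 fail=0; on 'e' 0 → fail=13;  out ∅∪∅=∅
  n18('bc'): parent n12 fail=0; on 'c' 0 → fail=0;  out ∅∪∅=∅
  n3('aee'): parent n2 fail=13; on 'e' 13 → fail=14;  out ∅∪∅=∅
  n7('abc'): parent n6 fail=12; on 'c' 12 → fail=18;  out ∅∪∅=∅
  n10('aab'): parent n9 fail=1; on 'b' 1 → fail=6;  out ∅∪{3}={3}
  n15('eed'): parent n14 fail=13; on 'd' 13→0 → fail=0;  out ∅∪∅=∅
  n19('bcc'): parent n18 fail=0; on 'c' 0 → fail=0;  out {5}∪∅={5}
  n4('aeee'): parent n3 fail=14; on 'e' 14→13 → fail=14;  out ∅∪∅=∅
  n8('abcc'): parent n7 fail=18; on 'c' 18 → fail=19;  out {1}∪{5}={1,5}
  n11('aabe'): parent n10 fail=6; on 'e' 6→12→0 → fail=13;  out {2}∪∅={2}
  n16('eeda'): parent n15 fail=0; on 'a' 0 → fail=1;  out ∅∪∅=∅
  n5('aeeec'): parent n4 fail=14; on 'c' 14→13→0 → fail=0;  out {0}∪∅={0}
  n17('eedad'): parent n16 fail=1; on 'd' 1→0 → fail=0;  out {4}∪∅={4}

Text stream:
[0] read 'd'  n0⇒n0
[1] read 'd'  n0⇒n0
[2] read 'b'  n0⇒n12  ** P3@[2:2]
[3] read 'e'  n12⇒n13 (via fail)
[4] read 'c'  n13⇒n0 (via fail)
[5] read 'a'  n0⇒n1
[6] read 'c'  n1⇒n0 (via fail)
[7] read 'a'  n0⇒n1
[8] read 'a'  n1⇒n9
[9] read 'b'  n9⇒n10  ** P3@[9:9]
[10] read 'e'  n10⇒n11  ** P2@[7:10]
[11] read 'b'  n11⇒n12 (via fail)  ** P3@[11:11]
[12] read 'd'  n12⇒n0 (via fail)
[13] read 'b'  n0⇒n12  ** P3@[13:13]
[14] read 'e'  n12⇒n13 (via fail)
[15] read 'b'  n13⇒n12 (via fail)  ** P3@[15:15]
[16] read 'e'  n12⇒n13 (via fail)
[17] read 'e'  n13⇒n14
[18] read 'd'  n14⇒n15
[19] read 'a'  n15⇒n16
[20] read 'd'  n16⇒n17  ** P4@[16:20]
[21] read 'b'  n17⇒n12 (via fail)  ** P3@[21:21]
[22] read 'a'  n12⇒n1 (via fail)
[23] read 'e'  n1⇒n2
[24] read 'e'  n2⇒n3
[25] read 'e'  n3⇒n4
[26] read 'c'  n4⇒n5  ** P0@[22:26]
[27] read 'd'  n5⇒n0 (via fail)
[28] read 'e'  n0⇒n13
[29] read 'e'  n13⇒n14
[30] read 'e'  n14⇒n14 (via fail)
[31] read 'd'  n14⇒n15
[32] read 'a'  n15⇒n16
[33] read 'd'  n16⇒n17  ** P4@[29:33]
[34] read 'e'  n17⇒n13 (via fail)
[35] read 'e'  n13⇒n14
[36] read 'd'  n14⇒n15
[37] read 'a'  n15⇒n16
[38] read 'd'  n16⇒n17  ** P4@[34:38]
[39] read 'a'  n17⇒n1 (via fail)
[40] read 'a'  n1⇒n9
[41] read 'b'  n9⇒n10  ** P3@[41:41]
[42] read 'e'  n10⇒n11  ** P2@[39:42]
[43] read 'a'  n11⇒n1 (via fail)
[44] read 'e'  n1⇒n2
[45] read 'e'  n2⇒n3
[46] read 'e'  n3⇒n4
[47] read 'c'  n4⇒n5  ** P0@[43:47]
[48] read 'd'  n5⇒n0 (via fail)
[49] read 'd'  n0⇒n0
[50] read 'a'  n0⇒n1
[51] read 'd'  n1⇒n0 (via fail)

Result: [[2,3],[9,3],[10,2],[11,3],[13,3],[15,3],[20,4],[21,3],[26,0],[33,4],[38,4],[41,3],[42,2],[47,0]]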